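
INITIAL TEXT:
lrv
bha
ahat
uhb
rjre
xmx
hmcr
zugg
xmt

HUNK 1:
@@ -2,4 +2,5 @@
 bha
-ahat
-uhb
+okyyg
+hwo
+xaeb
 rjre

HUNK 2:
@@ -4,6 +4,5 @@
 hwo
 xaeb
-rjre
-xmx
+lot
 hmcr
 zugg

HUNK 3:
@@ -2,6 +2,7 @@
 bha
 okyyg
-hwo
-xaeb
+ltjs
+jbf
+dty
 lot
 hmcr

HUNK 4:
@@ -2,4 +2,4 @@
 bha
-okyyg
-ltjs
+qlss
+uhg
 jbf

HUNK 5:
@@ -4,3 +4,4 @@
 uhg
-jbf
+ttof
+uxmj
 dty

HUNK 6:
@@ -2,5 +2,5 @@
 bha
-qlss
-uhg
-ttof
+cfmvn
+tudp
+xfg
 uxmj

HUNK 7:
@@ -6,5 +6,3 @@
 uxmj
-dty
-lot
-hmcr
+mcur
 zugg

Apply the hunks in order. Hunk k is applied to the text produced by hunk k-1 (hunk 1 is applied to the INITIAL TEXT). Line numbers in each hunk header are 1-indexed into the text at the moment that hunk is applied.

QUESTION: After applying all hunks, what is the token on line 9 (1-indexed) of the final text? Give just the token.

Hunk 1: at line 2 remove [ahat,uhb] add [okyyg,hwo,xaeb] -> 10 lines: lrv bha okyyg hwo xaeb rjre xmx hmcr zugg xmt
Hunk 2: at line 4 remove [rjre,xmx] add [lot] -> 9 lines: lrv bha okyyg hwo xaeb lot hmcr zugg xmt
Hunk 3: at line 2 remove [hwo,xaeb] add [ltjs,jbf,dty] -> 10 lines: lrv bha okyyg ltjs jbf dty lot hmcr zugg xmt
Hunk 4: at line 2 remove [okyyg,ltjs] add [qlss,uhg] -> 10 lines: lrv bha qlss uhg jbf dty lot hmcr zugg xmt
Hunk 5: at line 4 remove [jbf] add [ttof,uxmj] -> 11 lines: lrv bha qlss uhg ttof uxmj dty lot hmcr zugg xmt
Hunk 6: at line 2 remove [qlss,uhg,ttof] add [cfmvn,tudp,xfg] -> 11 lines: lrv bha cfmvn tudp xfg uxmj dty lot hmcr zugg xmt
Hunk 7: at line 6 remove [dty,lot,hmcr] add [mcur] -> 9 lines: lrv bha cfmvn tudp xfg uxmj mcur zugg xmt
Final line 9: xmt

Answer: xmt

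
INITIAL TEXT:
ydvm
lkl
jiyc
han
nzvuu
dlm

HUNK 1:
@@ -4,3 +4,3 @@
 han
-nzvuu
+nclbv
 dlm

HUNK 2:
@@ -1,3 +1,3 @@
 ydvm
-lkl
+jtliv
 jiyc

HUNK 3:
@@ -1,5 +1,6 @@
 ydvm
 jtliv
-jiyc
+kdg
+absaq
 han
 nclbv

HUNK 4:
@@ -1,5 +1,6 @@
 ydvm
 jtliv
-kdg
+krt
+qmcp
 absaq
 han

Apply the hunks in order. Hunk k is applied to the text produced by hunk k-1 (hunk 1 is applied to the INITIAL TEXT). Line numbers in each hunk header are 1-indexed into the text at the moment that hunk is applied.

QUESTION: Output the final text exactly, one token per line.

Hunk 1: at line 4 remove [nzvuu] add [nclbv] -> 6 lines: ydvm lkl jiyc han nclbv dlm
Hunk 2: at line 1 remove [lkl] add [jtliv] -> 6 lines: ydvm jtliv jiyc han nclbv dlm
Hunk 3: at line 1 remove [jiyc] add [kdg,absaq] -> 7 lines: ydvm jtliv kdg absaq han nclbv dlm
Hunk 4: at line 1 remove [kdg] add [krt,qmcp] -> 8 lines: ydvm jtliv krt qmcp absaq han nclbv dlm

Answer: ydvm
jtliv
krt
qmcp
absaq
han
nclbv
dlm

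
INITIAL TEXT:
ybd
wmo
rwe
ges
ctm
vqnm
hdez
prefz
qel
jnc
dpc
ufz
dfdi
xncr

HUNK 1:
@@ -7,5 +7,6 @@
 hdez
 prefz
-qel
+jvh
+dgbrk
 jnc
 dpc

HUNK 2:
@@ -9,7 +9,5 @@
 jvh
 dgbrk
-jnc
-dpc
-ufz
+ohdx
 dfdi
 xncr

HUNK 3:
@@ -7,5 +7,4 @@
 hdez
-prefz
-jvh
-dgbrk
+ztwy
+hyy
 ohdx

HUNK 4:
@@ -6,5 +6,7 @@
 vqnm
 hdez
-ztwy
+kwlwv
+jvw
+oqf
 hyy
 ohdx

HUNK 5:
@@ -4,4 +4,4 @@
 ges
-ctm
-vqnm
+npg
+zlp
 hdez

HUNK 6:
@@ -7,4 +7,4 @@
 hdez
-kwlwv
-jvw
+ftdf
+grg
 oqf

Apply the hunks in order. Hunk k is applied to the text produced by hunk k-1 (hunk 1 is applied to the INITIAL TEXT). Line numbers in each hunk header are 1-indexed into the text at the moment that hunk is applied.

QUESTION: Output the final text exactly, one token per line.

Hunk 1: at line 7 remove [qel] add [jvh,dgbrk] -> 15 lines: ybd wmo rwe ges ctm vqnm hdez prefz jvh dgbrk jnc dpc ufz dfdi xncr
Hunk 2: at line 9 remove [jnc,dpc,ufz] add [ohdx] -> 13 lines: ybd wmo rwe ges ctm vqnm hdez prefz jvh dgbrk ohdx dfdi xncr
Hunk 3: at line 7 remove [prefz,jvh,dgbrk] add [ztwy,hyy] -> 12 lines: ybd wmo rwe ges ctm vqnm hdez ztwy hyy ohdx dfdi xncr
Hunk 4: at line 6 remove [ztwy] add [kwlwv,jvw,oqf] -> 14 lines: ybd wmo rwe ges ctm vqnm hdez kwlwv jvw oqf hyy ohdx dfdi xncr
Hunk 5: at line 4 remove [ctm,vqnm] add [npg,zlp] -> 14 lines: ybd wmo rwe ges npg zlp hdez kwlwv jvw oqf hyy ohdx dfdi xncr
Hunk 6: at line 7 remove [kwlwv,jvw] add [ftdf,grg] -> 14 lines: ybd wmo rwe ges npg zlp hdez ftdf grg oqf hyy ohdx dfdi xncr

Answer: ybd
wmo
rwe
ges
npg
zlp
hdez
ftdf
grg
oqf
hyy
ohdx
dfdi
xncr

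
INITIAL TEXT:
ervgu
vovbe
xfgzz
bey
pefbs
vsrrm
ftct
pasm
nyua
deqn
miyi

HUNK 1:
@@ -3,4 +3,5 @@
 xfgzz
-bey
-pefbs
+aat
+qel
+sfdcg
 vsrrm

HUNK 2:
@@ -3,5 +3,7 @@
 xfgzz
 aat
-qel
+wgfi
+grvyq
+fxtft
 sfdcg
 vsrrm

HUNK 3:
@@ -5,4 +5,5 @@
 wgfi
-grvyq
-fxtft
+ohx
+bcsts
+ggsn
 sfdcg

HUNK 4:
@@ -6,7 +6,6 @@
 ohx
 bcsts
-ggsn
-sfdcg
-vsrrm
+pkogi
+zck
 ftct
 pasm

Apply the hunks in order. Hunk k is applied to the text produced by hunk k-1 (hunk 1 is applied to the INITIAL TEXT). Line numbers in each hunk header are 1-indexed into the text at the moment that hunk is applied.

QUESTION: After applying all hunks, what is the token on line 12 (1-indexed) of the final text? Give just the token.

Answer: nyua

Derivation:
Hunk 1: at line 3 remove [bey,pefbs] add [aat,qel,sfdcg] -> 12 lines: ervgu vovbe xfgzz aat qel sfdcg vsrrm ftct pasm nyua deqn miyi
Hunk 2: at line 3 remove [qel] add [wgfi,grvyq,fxtft] -> 14 lines: ervgu vovbe xfgzz aat wgfi grvyq fxtft sfdcg vsrrm ftct pasm nyua deqn miyi
Hunk 3: at line 5 remove [grvyq,fxtft] add [ohx,bcsts,ggsn] -> 15 lines: ervgu vovbe xfgzz aat wgfi ohx bcsts ggsn sfdcg vsrrm ftct pasm nyua deqn miyi
Hunk 4: at line 6 remove [ggsn,sfdcg,vsrrm] add [pkogi,zck] -> 14 lines: ervgu vovbe xfgzz aat wgfi ohx bcsts pkogi zck ftct pasm nyua deqn miyi
Final line 12: nyua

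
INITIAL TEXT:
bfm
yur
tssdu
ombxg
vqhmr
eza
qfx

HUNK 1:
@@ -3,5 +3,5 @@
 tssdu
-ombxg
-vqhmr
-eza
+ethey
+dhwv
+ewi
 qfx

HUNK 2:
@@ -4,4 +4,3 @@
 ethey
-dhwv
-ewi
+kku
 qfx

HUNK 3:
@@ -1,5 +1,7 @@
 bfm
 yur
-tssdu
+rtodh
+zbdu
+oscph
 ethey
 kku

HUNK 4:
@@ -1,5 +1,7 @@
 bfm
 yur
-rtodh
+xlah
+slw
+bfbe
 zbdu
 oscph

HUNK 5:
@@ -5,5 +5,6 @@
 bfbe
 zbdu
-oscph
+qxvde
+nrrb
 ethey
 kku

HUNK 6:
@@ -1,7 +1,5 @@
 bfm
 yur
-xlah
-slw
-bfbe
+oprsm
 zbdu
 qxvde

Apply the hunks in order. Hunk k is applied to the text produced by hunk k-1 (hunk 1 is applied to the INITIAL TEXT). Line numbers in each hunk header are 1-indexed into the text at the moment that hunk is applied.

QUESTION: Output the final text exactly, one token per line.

Hunk 1: at line 3 remove [ombxg,vqhmr,eza] add [ethey,dhwv,ewi] -> 7 lines: bfm yur tssdu ethey dhwv ewi qfx
Hunk 2: at line 4 remove [dhwv,ewi] add [kku] -> 6 lines: bfm yur tssdu ethey kku qfx
Hunk 3: at line 1 remove [tssdu] add [rtodh,zbdu,oscph] -> 8 lines: bfm yur rtodh zbdu oscph ethey kku qfx
Hunk 4: at line 1 remove [rtodh] add [xlah,slw,bfbe] -> 10 lines: bfm yur xlah slw bfbe zbdu oscph ethey kku qfx
Hunk 5: at line 5 remove [oscph] add [qxvde,nrrb] -> 11 lines: bfm yur xlah slw bfbe zbdu qxvde nrrb ethey kku qfx
Hunk 6: at line 1 remove [xlah,slw,bfbe] add [oprsm] -> 9 lines: bfm yur oprsm zbdu qxvde nrrb ethey kku qfx

Answer: bfm
yur
oprsm
zbdu
qxvde
nrrb
ethey
kku
qfx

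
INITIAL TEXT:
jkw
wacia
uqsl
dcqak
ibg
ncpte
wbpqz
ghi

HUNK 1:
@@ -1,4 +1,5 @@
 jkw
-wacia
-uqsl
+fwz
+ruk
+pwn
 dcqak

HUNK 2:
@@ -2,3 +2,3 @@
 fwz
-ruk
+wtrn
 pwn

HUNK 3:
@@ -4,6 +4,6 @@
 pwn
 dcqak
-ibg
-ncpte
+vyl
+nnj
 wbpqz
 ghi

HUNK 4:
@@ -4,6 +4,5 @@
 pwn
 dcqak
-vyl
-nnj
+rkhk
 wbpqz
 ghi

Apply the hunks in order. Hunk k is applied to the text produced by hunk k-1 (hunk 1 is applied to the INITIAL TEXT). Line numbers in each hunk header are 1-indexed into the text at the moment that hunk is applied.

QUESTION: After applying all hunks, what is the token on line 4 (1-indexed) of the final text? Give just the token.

Answer: pwn

Derivation:
Hunk 1: at line 1 remove [wacia,uqsl] add [fwz,ruk,pwn] -> 9 lines: jkw fwz ruk pwn dcqak ibg ncpte wbpqz ghi
Hunk 2: at line 2 remove [ruk] add [wtrn] -> 9 lines: jkw fwz wtrn pwn dcqak ibg ncpte wbpqz ghi
Hunk 3: at line 4 remove [ibg,ncpte] add [vyl,nnj] -> 9 lines: jkw fwz wtrn pwn dcqak vyl nnj wbpqz ghi
Hunk 4: at line 4 remove [vyl,nnj] add [rkhk] -> 8 lines: jkw fwz wtrn pwn dcqak rkhk wbpqz ghi
Final line 4: pwn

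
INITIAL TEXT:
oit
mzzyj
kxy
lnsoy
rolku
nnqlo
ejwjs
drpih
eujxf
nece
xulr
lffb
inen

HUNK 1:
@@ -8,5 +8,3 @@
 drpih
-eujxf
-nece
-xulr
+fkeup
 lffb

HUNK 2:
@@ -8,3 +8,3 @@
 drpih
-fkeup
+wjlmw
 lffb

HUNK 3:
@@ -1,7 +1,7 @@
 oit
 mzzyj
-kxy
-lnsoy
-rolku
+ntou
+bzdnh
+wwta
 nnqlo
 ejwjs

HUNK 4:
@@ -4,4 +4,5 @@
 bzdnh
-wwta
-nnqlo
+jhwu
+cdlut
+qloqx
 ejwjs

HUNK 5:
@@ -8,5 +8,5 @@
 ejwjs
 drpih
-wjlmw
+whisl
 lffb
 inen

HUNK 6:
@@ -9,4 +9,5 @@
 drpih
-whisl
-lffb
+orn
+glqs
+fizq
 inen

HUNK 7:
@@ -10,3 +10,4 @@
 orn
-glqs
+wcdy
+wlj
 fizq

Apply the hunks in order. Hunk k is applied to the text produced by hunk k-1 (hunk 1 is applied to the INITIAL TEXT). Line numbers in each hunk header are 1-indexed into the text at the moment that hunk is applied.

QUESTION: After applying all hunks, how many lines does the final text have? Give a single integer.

Hunk 1: at line 8 remove [eujxf,nece,xulr] add [fkeup] -> 11 lines: oit mzzyj kxy lnsoy rolku nnqlo ejwjs drpih fkeup lffb inen
Hunk 2: at line 8 remove [fkeup] add [wjlmw] -> 11 lines: oit mzzyj kxy lnsoy rolku nnqlo ejwjs drpih wjlmw lffb inen
Hunk 3: at line 1 remove [kxy,lnsoy,rolku] add [ntou,bzdnh,wwta] -> 11 lines: oit mzzyj ntou bzdnh wwta nnqlo ejwjs drpih wjlmw lffb inen
Hunk 4: at line 4 remove [wwta,nnqlo] add [jhwu,cdlut,qloqx] -> 12 lines: oit mzzyj ntou bzdnh jhwu cdlut qloqx ejwjs drpih wjlmw lffb inen
Hunk 5: at line 8 remove [wjlmw] add [whisl] -> 12 lines: oit mzzyj ntou bzdnh jhwu cdlut qloqx ejwjs drpih whisl lffb inen
Hunk 6: at line 9 remove [whisl,lffb] add [orn,glqs,fizq] -> 13 lines: oit mzzyj ntou bzdnh jhwu cdlut qloqx ejwjs drpih orn glqs fizq inen
Hunk 7: at line 10 remove [glqs] add [wcdy,wlj] -> 14 lines: oit mzzyj ntou bzdnh jhwu cdlut qloqx ejwjs drpih orn wcdy wlj fizq inen
Final line count: 14

Answer: 14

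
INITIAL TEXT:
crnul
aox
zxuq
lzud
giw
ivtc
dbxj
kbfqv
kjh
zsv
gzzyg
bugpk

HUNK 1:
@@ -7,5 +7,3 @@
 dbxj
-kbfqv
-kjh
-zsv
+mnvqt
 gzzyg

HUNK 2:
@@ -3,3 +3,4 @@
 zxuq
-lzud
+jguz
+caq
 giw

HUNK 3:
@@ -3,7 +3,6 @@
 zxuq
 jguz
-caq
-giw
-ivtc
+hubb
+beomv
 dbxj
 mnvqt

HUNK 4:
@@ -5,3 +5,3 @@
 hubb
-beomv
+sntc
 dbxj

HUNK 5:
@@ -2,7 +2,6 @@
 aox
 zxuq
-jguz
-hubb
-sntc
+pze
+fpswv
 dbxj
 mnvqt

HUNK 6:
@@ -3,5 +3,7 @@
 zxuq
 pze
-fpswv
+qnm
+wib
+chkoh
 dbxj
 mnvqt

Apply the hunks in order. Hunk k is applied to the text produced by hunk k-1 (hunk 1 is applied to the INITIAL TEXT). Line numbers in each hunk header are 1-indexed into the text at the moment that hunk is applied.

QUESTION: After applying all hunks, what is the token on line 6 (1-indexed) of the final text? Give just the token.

Hunk 1: at line 7 remove [kbfqv,kjh,zsv] add [mnvqt] -> 10 lines: crnul aox zxuq lzud giw ivtc dbxj mnvqt gzzyg bugpk
Hunk 2: at line 3 remove [lzud] add [jguz,caq] -> 11 lines: crnul aox zxuq jguz caq giw ivtc dbxj mnvqt gzzyg bugpk
Hunk 3: at line 3 remove [caq,giw,ivtc] add [hubb,beomv] -> 10 lines: crnul aox zxuq jguz hubb beomv dbxj mnvqt gzzyg bugpk
Hunk 4: at line 5 remove [beomv] add [sntc] -> 10 lines: crnul aox zxuq jguz hubb sntc dbxj mnvqt gzzyg bugpk
Hunk 5: at line 2 remove [jguz,hubb,sntc] add [pze,fpswv] -> 9 lines: crnul aox zxuq pze fpswv dbxj mnvqt gzzyg bugpk
Hunk 6: at line 3 remove [fpswv] add [qnm,wib,chkoh] -> 11 lines: crnul aox zxuq pze qnm wib chkoh dbxj mnvqt gzzyg bugpk
Final line 6: wib

Answer: wib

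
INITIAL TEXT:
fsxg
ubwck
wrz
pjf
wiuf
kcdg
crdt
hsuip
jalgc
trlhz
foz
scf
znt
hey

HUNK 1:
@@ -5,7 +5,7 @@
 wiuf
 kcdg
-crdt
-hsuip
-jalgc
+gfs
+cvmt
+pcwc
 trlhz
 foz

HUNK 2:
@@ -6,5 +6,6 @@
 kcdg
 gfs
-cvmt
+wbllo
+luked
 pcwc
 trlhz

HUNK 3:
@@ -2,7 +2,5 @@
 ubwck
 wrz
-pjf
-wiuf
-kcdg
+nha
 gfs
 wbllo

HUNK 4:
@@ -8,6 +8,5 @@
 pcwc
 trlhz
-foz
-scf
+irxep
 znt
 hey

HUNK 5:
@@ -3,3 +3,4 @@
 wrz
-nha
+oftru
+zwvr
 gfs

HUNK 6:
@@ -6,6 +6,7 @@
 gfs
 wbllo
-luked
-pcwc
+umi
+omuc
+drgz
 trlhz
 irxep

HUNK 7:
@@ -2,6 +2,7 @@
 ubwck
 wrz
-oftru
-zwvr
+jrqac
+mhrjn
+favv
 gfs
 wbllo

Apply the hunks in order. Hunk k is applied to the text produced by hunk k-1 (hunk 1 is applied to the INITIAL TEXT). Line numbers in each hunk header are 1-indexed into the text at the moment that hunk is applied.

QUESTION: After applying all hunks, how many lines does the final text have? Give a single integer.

Answer: 15

Derivation:
Hunk 1: at line 5 remove [crdt,hsuip,jalgc] add [gfs,cvmt,pcwc] -> 14 lines: fsxg ubwck wrz pjf wiuf kcdg gfs cvmt pcwc trlhz foz scf znt hey
Hunk 2: at line 6 remove [cvmt] add [wbllo,luked] -> 15 lines: fsxg ubwck wrz pjf wiuf kcdg gfs wbllo luked pcwc trlhz foz scf znt hey
Hunk 3: at line 2 remove [pjf,wiuf,kcdg] add [nha] -> 13 lines: fsxg ubwck wrz nha gfs wbllo luked pcwc trlhz foz scf znt hey
Hunk 4: at line 8 remove [foz,scf] add [irxep] -> 12 lines: fsxg ubwck wrz nha gfs wbllo luked pcwc trlhz irxep znt hey
Hunk 5: at line 3 remove [nha] add [oftru,zwvr] -> 13 lines: fsxg ubwck wrz oftru zwvr gfs wbllo luked pcwc trlhz irxep znt hey
Hunk 6: at line 6 remove [luked,pcwc] add [umi,omuc,drgz] -> 14 lines: fsxg ubwck wrz oftru zwvr gfs wbllo umi omuc drgz trlhz irxep znt hey
Hunk 7: at line 2 remove [oftru,zwvr] add [jrqac,mhrjn,favv] -> 15 lines: fsxg ubwck wrz jrqac mhrjn favv gfs wbllo umi omuc drgz trlhz irxep znt hey
Final line count: 15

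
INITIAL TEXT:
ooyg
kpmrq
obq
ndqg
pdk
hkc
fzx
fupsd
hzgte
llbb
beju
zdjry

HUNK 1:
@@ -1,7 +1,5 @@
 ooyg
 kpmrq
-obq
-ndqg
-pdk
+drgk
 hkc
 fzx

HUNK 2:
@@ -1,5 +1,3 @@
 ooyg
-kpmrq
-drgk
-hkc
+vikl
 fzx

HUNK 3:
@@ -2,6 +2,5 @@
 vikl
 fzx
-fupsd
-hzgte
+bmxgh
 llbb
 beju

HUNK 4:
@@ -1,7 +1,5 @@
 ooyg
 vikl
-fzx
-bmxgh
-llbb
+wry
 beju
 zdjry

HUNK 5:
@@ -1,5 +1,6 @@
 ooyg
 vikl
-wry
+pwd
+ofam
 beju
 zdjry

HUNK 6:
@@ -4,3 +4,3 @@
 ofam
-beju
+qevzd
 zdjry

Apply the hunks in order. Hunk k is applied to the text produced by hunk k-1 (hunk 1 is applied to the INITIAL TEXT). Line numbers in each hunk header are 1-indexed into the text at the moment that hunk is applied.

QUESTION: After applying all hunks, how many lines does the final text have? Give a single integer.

Hunk 1: at line 1 remove [obq,ndqg,pdk] add [drgk] -> 10 lines: ooyg kpmrq drgk hkc fzx fupsd hzgte llbb beju zdjry
Hunk 2: at line 1 remove [kpmrq,drgk,hkc] add [vikl] -> 8 lines: ooyg vikl fzx fupsd hzgte llbb beju zdjry
Hunk 3: at line 2 remove [fupsd,hzgte] add [bmxgh] -> 7 lines: ooyg vikl fzx bmxgh llbb beju zdjry
Hunk 4: at line 1 remove [fzx,bmxgh,llbb] add [wry] -> 5 lines: ooyg vikl wry beju zdjry
Hunk 5: at line 1 remove [wry] add [pwd,ofam] -> 6 lines: ooyg vikl pwd ofam beju zdjry
Hunk 6: at line 4 remove [beju] add [qevzd] -> 6 lines: ooyg vikl pwd ofam qevzd zdjry
Final line count: 6

Answer: 6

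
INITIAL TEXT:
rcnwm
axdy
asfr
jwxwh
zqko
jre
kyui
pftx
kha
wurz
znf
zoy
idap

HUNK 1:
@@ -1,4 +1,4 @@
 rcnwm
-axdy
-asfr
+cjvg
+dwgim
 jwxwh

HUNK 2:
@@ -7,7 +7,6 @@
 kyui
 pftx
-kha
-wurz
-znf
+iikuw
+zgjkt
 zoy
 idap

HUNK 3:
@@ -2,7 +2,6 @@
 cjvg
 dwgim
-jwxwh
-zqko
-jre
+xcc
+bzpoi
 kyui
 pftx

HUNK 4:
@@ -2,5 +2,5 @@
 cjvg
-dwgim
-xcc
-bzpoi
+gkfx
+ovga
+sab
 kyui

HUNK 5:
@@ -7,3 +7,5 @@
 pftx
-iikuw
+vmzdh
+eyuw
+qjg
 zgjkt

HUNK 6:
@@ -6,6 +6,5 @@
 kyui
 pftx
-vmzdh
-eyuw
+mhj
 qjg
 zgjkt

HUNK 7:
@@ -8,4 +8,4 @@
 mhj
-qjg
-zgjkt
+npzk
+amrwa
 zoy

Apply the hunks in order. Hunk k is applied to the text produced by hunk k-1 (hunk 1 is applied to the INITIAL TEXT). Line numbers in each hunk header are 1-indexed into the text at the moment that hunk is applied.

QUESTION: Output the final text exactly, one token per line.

Answer: rcnwm
cjvg
gkfx
ovga
sab
kyui
pftx
mhj
npzk
amrwa
zoy
idap

Derivation:
Hunk 1: at line 1 remove [axdy,asfr] add [cjvg,dwgim] -> 13 lines: rcnwm cjvg dwgim jwxwh zqko jre kyui pftx kha wurz znf zoy idap
Hunk 2: at line 7 remove [kha,wurz,znf] add [iikuw,zgjkt] -> 12 lines: rcnwm cjvg dwgim jwxwh zqko jre kyui pftx iikuw zgjkt zoy idap
Hunk 3: at line 2 remove [jwxwh,zqko,jre] add [xcc,bzpoi] -> 11 lines: rcnwm cjvg dwgim xcc bzpoi kyui pftx iikuw zgjkt zoy idap
Hunk 4: at line 2 remove [dwgim,xcc,bzpoi] add [gkfx,ovga,sab] -> 11 lines: rcnwm cjvg gkfx ovga sab kyui pftx iikuw zgjkt zoy idap
Hunk 5: at line 7 remove [iikuw] add [vmzdh,eyuw,qjg] -> 13 lines: rcnwm cjvg gkfx ovga sab kyui pftx vmzdh eyuw qjg zgjkt zoy idap
Hunk 6: at line 6 remove [vmzdh,eyuw] add [mhj] -> 12 lines: rcnwm cjvg gkfx ovga sab kyui pftx mhj qjg zgjkt zoy idap
Hunk 7: at line 8 remove [qjg,zgjkt] add [npzk,amrwa] -> 12 lines: rcnwm cjvg gkfx ovga sab kyui pftx mhj npzk amrwa zoy idap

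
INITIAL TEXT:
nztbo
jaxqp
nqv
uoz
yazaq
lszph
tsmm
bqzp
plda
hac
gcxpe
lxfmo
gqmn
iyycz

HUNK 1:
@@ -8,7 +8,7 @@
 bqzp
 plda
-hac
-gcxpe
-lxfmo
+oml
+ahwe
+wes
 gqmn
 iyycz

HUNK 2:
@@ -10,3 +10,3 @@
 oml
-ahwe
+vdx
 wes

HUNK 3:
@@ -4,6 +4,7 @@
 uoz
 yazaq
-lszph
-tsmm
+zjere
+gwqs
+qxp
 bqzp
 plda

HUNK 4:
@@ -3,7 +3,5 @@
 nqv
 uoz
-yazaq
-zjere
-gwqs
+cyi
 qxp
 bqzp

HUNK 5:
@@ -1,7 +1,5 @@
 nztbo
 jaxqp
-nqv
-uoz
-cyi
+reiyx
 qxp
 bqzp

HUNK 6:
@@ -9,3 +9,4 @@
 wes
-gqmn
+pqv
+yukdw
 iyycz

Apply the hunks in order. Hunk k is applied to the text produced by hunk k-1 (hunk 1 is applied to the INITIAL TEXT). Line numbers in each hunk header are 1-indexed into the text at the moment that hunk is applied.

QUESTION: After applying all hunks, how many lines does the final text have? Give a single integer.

Hunk 1: at line 8 remove [hac,gcxpe,lxfmo] add [oml,ahwe,wes] -> 14 lines: nztbo jaxqp nqv uoz yazaq lszph tsmm bqzp plda oml ahwe wes gqmn iyycz
Hunk 2: at line 10 remove [ahwe] add [vdx] -> 14 lines: nztbo jaxqp nqv uoz yazaq lszph tsmm bqzp plda oml vdx wes gqmn iyycz
Hunk 3: at line 4 remove [lszph,tsmm] add [zjere,gwqs,qxp] -> 15 lines: nztbo jaxqp nqv uoz yazaq zjere gwqs qxp bqzp plda oml vdx wes gqmn iyycz
Hunk 4: at line 3 remove [yazaq,zjere,gwqs] add [cyi] -> 13 lines: nztbo jaxqp nqv uoz cyi qxp bqzp plda oml vdx wes gqmn iyycz
Hunk 5: at line 1 remove [nqv,uoz,cyi] add [reiyx] -> 11 lines: nztbo jaxqp reiyx qxp bqzp plda oml vdx wes gqmn iyycz
Hunk 6: at line 9 remove [gqmn] add [pqv,yukdw] -> 12 lines: nztbo jaxqp reiyx qxp bqzp plda oml vdx wes pqv yukdw iyycz
Final line count: 12

Answer: 12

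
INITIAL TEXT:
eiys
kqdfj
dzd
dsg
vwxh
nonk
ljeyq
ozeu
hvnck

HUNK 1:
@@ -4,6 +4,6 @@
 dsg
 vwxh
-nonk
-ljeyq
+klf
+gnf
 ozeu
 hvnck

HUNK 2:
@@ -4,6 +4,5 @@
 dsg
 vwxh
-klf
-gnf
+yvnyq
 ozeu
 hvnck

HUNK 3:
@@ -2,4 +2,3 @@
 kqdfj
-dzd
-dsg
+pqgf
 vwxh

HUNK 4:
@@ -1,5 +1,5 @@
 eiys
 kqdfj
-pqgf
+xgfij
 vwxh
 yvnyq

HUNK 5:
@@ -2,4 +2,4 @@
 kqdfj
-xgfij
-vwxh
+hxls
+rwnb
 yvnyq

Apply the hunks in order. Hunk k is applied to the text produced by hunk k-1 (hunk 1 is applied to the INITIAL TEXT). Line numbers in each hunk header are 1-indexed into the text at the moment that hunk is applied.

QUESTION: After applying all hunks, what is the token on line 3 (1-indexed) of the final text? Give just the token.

Answer: hxls

Derivation:
Hunk 1: at line 4 remove [nonk,ljeyq] add [klf,gnf] -> 9 lines: eiys kqdfj dzd dsg vwxh klf gnf ozeu hvnck
Hunk 2: at line 4 remove [klf,gnf] add [yvnyq] -> 8 lines: eiys kqdfj dzd dsg vwxh yvnyq ozeu hvnck
Hunk 3: at line 2 remove [dzd,dsg] add [pqgf] -> 7 lines: eiys kqdfj pqgf vwxh yvnyq ozeu hvnck
Hunk 4: at line 1 remove [pqgf] add [xgfij] -> 7 lines: eiys kqdfj xgfij vwxh yvnyq ozeu hvnck
Hunk 5: at line 2 remove [xgfij,vwxh] add [hxls,rwnb] -> 7 lines: eiys kqdfj hxls rwnb yvnyq ozeu hvnck
Final line 3: hxls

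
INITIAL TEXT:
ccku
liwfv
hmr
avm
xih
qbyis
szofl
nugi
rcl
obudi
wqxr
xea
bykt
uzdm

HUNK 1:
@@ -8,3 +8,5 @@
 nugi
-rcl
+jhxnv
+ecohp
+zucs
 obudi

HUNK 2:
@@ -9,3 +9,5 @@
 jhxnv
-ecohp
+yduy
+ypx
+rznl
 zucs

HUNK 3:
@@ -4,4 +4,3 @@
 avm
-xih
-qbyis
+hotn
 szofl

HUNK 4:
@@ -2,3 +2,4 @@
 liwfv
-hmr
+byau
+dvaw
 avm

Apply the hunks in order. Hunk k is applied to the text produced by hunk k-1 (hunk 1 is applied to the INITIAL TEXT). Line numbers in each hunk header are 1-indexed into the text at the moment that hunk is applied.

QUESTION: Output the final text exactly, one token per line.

Answer: ccku
liwfv
byau
dvaw
avm
hotn
szofl
nugi
jhxnv
yduy
ypx
rznl
zucs
obudi
wqxr
xea
bykt
uzdm

Derivation:
Hunk 1: at line 8 remove [rcl] add [jhxnv,ecohp,zucs] -> 16 lines: ccku liwfv hmr avm xih qbyis szofl nugi jhxnv ecohp zucs obudi wqxr xea bykt uzdm
Hunk 2: at line 9 remove [ecohp] add [yduy,ypx,rznl] -> 18 lines: ccku liwfv hmr avm xih qbyis szofl nugi jhxnv yduy ypx rznl zucs obudi wqxr xea bykt uzdm
Hunk 3: at line 4 remove [xih,qbyis] add [hotn] -> 17 lines: ccku liwfv hmr avm hotn szofl nugi jhxnv yduy ypx rznl zucs obudi wqxr xea bykt uzdm
Hunk 4: at line 2 remove [hmr] add [byau,dvaw] -> 18 lines: ccku liwfv byau dvaw avm hotn szofl nugi jhxnv yduy ypx rznl zucs obudi wqxr xea bykt uzdm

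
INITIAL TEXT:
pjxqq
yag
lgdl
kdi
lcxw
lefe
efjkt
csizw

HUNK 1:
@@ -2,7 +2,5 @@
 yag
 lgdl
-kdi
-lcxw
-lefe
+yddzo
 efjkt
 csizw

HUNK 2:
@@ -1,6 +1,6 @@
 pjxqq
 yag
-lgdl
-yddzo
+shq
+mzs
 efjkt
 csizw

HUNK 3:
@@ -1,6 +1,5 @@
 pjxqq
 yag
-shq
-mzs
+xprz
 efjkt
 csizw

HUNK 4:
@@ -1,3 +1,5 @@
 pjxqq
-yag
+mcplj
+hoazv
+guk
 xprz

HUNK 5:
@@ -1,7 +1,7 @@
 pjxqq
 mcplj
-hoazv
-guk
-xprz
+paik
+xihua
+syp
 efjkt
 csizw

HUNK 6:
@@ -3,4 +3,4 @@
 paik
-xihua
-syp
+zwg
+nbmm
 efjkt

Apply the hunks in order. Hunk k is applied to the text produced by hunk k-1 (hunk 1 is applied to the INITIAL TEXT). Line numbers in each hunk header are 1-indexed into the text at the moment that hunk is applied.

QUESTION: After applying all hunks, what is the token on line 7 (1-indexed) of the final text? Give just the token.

Hunk 1: at line 2 remove [kdi,lcxw,lefe] add [yddzo] -> 6 lines: pjxqq yag lgdl yddzo efjkt csizw
Hunk 2: at line 1 remove [lgdl,yddzo] add [shq,mzs] -> 6 lines: pjxqq yag shq mzs efjkt csizw
Hunk 3: at line 1 remove [shq,mzs] add [xprz] -> 5 lines: pjxqq yag xprz efjkt csizw
Hunk 4: at line 1 remove [yag] add [mcplj,hoazv,guk] -> 7 lines: pjxqq mcplj hoazv guk xprz efjkt csizw
Hunk 5: at line 1 remove [hoazv,guk,xprz] add [paik,xihua,syp] -> 7 lines: pjxqq mcplj paik xihua syp efjkt csizw
Hunk 6: at line 3 remove [xihua,syp] add [zwg,nbmm] -> 7 lines: pjxqq mcplj paik zwg nbmm efjkt csizw
Final line 7: csizw

Answer: csizw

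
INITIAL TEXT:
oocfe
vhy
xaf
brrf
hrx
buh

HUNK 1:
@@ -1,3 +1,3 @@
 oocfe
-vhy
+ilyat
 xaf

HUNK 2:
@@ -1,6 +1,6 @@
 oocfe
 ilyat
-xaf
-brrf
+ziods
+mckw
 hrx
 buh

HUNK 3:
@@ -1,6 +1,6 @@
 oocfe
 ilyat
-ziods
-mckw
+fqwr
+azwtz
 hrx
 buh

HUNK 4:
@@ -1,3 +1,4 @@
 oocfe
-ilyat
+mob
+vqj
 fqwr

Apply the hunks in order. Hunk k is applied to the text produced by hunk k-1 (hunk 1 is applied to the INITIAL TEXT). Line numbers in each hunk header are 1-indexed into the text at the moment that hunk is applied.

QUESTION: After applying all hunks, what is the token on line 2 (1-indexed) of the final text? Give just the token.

Answer: mob

Derivation:
Hunk 1: at line 1 remove [vhy] add [ilyat] -> 6 lines: oocfe ilyat xaf brrf hrx buh
Hunk 2: at line 1 remove [xaf,brrf] add [ziods,mckw] -> 6 lines: oocfe ilyat ziods mckw hrx buh
Hunk 3: at line 1 remove [ziods,mckw] add [fqwr,azwtz] -> 6 lines: oocfe ilyat fqwr azwtz hrx buh
Hunk 4: at line 1 remove [ilyat] add [mob,vqj] -> 7 lines: oocfe mob vqj fqwr azwtz hrx buh
Final line 2: mob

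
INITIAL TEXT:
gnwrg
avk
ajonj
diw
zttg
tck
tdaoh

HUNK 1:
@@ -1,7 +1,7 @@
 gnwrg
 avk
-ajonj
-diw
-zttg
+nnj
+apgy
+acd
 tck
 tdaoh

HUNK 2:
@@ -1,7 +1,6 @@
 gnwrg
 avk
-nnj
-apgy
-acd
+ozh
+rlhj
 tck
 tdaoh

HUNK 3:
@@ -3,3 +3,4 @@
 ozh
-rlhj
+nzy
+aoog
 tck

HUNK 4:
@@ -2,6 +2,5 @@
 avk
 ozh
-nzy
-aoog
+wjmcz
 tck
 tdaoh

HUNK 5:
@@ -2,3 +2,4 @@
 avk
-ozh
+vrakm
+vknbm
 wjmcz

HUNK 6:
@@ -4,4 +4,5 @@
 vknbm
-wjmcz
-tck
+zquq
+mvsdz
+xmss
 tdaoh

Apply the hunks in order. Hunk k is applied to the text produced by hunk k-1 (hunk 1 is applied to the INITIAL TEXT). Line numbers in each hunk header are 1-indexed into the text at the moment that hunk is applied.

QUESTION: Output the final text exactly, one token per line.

Hunk 1: at line 1 remove [ajonj,diw,zttg] add [nnj,apgy,acd] -> 7 lines: gnwrg avk nnj apgy acd tck tdaoh
Hunk 2: at line 1 remove [nnj,apgy,acd] add [ozh,rlhj] -> 6 lines: gnwrg avk ozh rlhj tck tdaoh
Hunk 3: at line 3 remove [rlhj] add [nzy,aoog] -> 7 lines: gnwrg avk ozh nzy aoog tck tdaoh
Hunk 4: at line 2 remove [nzy,aoog] add [wjmcz] -> 6 lines: gnwrg avk ozh wjmcz tck tdaoh
Hunk 5: at line 2 remove [ozh] add [vrakm,vknbm] -> 7 lines: gnwrg avk vrakm vknbm wjmcz tck tdaoh
Hunk 6: at line 4 remove [wjmcz,tck] add [zquq,mvsdz,xmss] -> 8 lines: gnwrg avk vrakm vknbm zquq mvsdz xmss tdaoh

Answer: gnwrg
avk
vrakm
vknbm
zquq
mvsdz
xmss
tdaoh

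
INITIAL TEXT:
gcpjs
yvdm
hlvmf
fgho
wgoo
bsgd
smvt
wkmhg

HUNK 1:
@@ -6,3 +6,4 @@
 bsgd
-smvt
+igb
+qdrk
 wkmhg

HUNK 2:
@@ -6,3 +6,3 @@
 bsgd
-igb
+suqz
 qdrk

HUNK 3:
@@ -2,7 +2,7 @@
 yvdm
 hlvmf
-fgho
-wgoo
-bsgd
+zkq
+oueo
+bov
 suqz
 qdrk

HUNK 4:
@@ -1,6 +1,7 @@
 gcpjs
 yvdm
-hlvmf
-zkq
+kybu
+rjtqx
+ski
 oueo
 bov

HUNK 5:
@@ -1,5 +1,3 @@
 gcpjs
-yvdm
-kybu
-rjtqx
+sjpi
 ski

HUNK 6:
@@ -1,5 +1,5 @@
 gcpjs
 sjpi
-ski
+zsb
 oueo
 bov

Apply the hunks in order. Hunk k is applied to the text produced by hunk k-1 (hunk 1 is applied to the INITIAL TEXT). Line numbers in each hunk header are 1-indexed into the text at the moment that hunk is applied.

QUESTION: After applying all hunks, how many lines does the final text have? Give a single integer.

Hunk 1: at line 6 remove [smvt] add [igb,qdrk] -> 9 lines: gcpjs yvdm hlvmf fgho wgoo bsgd igb qdrk wkmhg
Hunk 2: at line 6 remove [igb] add [suqz] -> 9 lines: gcpjs yvdm hlvmf fgho wgoo bsgd suqz qdrk wkmhg
Hunk 3: at line 2 remove [fgho,wgoo,bsgd] add [zkq,oueo,bov] -> 9 lines: gcpjs yvdm hlvmf zkq oueo bov suqz qdrk wkmhg
Hunk 4: at line 1 remove [hlvmf,zkq] add [kybu,rjtqx,ski] -> 10 lines: gcpjs yvdm kybu rjtqx ski oueo bov suqz qdrk wkmhg
Hunk 5: at line 1 remove [yvdm,kybu,rjtqx] add [sjpi] -> 8 lines: gcpjs sjpi ski oueo bov suqz qdrk wkmhg
Hunk 6: at line 1 remove [ski] add [zsb] -> 8 lines: gcpjs sjpi zsb oueo bov suqz qdrk wkmhg
Final line count: 8

Answer: 8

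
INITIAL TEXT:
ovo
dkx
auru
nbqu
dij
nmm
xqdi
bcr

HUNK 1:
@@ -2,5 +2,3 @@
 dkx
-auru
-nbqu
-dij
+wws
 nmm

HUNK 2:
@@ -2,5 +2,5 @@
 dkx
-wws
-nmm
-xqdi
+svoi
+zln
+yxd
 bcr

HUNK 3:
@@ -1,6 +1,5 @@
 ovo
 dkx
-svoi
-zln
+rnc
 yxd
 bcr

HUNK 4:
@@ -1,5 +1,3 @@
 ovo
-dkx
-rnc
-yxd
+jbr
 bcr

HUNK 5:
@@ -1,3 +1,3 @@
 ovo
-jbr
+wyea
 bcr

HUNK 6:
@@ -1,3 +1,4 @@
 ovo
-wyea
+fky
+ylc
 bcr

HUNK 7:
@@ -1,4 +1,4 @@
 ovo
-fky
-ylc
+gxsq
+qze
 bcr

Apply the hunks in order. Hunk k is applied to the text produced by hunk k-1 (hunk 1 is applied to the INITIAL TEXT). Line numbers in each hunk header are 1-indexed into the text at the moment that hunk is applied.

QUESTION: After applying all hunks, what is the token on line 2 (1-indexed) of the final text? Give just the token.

Hunk 1: at line 2 remove [auru,nbqu,dij] add [wws] -> 6 lines: ovo dkx wws nmm xqdi bcr
Hunk 2: at line 2 remove [wws,nmm,xqdi] add [svoi,zln,yxd] -> 6 lines: ovo dkx svoi zln yxd bcr
Hunk 3: at line 1 remove [svoi,zln] add [rnc] -> 5 lines: ovo dkx rnc yxd bcr
Hunk 4: at line 1 remove [dkx,rnc,yxd] add [jbr] -> 3 lines: ovo jbr bcr
Hunk 5: at line 1 remove [jbr] add [wyea] -> 3 lines: ovo wyea bcr
Hunk 6: at line 1 remove [wyea] add [fky,ylc] -> 4 lines: ovo fky ylc bcr
Hunk 7: at line 1 remove [fky,ylc] add [gxsq,qze] -> 4 lines: ovo gxsq qze bcr
Final line 2: gxsq

Answer: gxsq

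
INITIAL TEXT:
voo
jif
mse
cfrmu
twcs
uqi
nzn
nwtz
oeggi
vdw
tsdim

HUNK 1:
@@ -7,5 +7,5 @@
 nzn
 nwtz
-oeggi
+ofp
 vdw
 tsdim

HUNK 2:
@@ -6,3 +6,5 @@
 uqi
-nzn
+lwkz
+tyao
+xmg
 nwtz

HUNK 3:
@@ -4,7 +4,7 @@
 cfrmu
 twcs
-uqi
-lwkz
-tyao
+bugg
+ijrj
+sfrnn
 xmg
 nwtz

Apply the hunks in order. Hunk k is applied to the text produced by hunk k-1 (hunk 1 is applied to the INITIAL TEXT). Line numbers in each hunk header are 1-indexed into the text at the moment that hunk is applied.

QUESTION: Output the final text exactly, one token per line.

Answer: voo
jif
mse
cfrmu
twcs
bugg
ijrj
sfrnn
xmg
nwtz
ofp
vdw
tsdim

Derivation:
Hunk 1: at line 7 remove [oeggi] add [ofp] -> 11 lines: voo jif mse cfrmu twcs uqi nzn nwtz ofp vdw tsdim
Hunk 2: at line 6 remove [nzn] add [lwkz,tyao,xmg] -> 13 lines: voo jif mse cfrmu twcs uqi lwkz tyao xmg nwtz ofp vdw tsdim
Hunk 3: at line 4 remove [uqi,lwkz,tyao] add [bugg,ijrj,sfrnn] -> 13 lines: voo jif mse cfrmu twcs bugg ijrj sfrnn xmg nwtz ofp vdw tsdim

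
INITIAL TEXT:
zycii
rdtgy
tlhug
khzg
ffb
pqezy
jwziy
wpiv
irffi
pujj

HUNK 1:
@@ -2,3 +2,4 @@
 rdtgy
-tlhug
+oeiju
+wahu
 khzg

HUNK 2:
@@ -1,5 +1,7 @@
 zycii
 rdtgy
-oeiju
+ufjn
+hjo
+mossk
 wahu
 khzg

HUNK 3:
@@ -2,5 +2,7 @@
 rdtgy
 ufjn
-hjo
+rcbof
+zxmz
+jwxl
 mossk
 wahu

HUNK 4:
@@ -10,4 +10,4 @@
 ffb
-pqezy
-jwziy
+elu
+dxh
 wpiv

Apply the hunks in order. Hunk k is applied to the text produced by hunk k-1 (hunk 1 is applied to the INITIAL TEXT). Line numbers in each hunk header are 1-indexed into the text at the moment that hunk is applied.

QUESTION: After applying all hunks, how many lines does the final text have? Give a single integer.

Hunk 1: at line 2 remove [tlhug] add [oeiju,wahu] -> 11 lines: zycii rdtgy oeiju wahu khzg ffb pqezy jwziy wpiv irffi pujj
Hunk 2: at line 1 remove [oeiju] add [ufjn,hjo,mossk] -> 13 lines: zycii rdtgy ufjn hjo mossk wahu khzg ffb pqezy jwziy wpiv irffi pujj
Hunk 3: at line 2 remove [hjo] add [rcbof,zxmz,jwxl] -> 15 lines: zycii rdtgy ufjn rcbof zxmz jwxl mossk wahu khzg ffb pqezy jwziy wpiv irffi pujj
Hunk 4: at line 10 remove [pqezy,jwziy] add [elu,dxh] -> 15 lines: zycii rdtgy ufjn rcbof zxmz jwxl mossk wahu khzg ffb elu dxh wpiv irffi pujj
Final line count: 15

Answer: 15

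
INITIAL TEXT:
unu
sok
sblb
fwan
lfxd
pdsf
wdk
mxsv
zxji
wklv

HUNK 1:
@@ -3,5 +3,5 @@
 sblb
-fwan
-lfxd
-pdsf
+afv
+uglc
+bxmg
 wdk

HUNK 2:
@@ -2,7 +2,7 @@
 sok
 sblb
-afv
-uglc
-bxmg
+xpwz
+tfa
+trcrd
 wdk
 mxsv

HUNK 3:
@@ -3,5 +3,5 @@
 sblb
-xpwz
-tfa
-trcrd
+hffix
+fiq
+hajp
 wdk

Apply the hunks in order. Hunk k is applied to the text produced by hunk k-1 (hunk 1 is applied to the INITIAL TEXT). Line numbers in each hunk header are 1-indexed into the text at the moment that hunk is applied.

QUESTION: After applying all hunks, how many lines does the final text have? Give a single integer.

Hunk 1: at line 3 remove [fwan,lfxd,pdsf] add [afv,uglc,bxmg] -> 10 lines: unu sok sblb afv uglc bxmg wdk mxsv zxji wklv
Hunk 2: at line 2 remove [afv,uglc,bxmg] add [xpwz,tfa,trcrd] -> 10 lines: unu sok sblb xpwz tfa trcrd wdk mxsv zxji wklv
Hunk 3: at line 3 remove [xpwz,tfa,trcrd] add [hffix,fiq,hajp] -> 10 lines: unu sok sblb hffix fiq hajp wdk mxsv zxji wklv
Final line count: 10

Answer: 10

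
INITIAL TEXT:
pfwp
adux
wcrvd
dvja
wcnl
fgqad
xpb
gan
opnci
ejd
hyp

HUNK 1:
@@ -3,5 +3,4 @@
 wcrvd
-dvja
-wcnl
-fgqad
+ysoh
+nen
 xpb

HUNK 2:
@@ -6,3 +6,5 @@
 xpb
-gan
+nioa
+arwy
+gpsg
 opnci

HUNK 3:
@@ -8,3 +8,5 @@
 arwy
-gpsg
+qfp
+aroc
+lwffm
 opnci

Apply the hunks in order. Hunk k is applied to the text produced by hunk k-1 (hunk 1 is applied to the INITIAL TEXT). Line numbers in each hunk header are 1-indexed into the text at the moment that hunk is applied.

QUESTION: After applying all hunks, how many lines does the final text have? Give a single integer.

Answer: 14

Derivation:
Hunk 1: at line 3 remove [dvja,wcnl,fgqad] add [ysoh,nen] -> 10 lines: pfwp adux wcrvd ysoh nen xpb gan opnci ejd hyp
Hunk 2: at line 6 remove [gan] add [nioa,arwy,gpsg] -> 12 lines: pfwp adux wcrvd ysoh nen xpb nioa arwy gpsg opnci ejd hyp
Hunk 3: at line 8 remove [gpsg] add [qfp,aroc,lwffm] -> 14 lines: pfwp adux wcrvd ysoh nen xpb nioa arwy qfp aroc lwffm opnci ejd hyp
Final line count: 14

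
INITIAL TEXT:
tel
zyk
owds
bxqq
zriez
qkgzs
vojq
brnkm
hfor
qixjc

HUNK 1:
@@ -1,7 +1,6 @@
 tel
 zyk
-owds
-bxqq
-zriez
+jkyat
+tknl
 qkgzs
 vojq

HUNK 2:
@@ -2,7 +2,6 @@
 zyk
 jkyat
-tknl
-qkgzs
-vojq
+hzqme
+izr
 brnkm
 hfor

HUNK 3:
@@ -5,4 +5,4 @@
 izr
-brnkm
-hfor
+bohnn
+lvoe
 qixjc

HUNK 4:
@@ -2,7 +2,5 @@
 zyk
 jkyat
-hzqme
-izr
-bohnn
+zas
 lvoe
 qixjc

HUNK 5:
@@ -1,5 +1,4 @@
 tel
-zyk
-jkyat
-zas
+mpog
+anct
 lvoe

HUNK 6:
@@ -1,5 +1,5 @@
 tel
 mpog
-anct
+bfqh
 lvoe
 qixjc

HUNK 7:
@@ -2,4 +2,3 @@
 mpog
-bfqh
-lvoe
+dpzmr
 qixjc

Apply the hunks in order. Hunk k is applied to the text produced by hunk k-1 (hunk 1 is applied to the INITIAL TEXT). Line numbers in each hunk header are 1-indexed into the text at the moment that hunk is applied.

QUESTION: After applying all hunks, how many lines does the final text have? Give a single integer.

Answer: 4

Derivation:
Hunk 1: at line 1 remove [owds,bxqq,zriez] add [jkyat,tknl] -> 9 lines: tel zyk jkyat tknl qkgzs vojq brnkm hfor qixjc
Hunk 2: at line 2 remove [tknl,qkgzs,vojq] add [hzqme,izr] -> 8 lines: tel zyk jkyat hzqme izr brnkm hfor qixjc
Hunk 3: at line 5 remove [brnkm,hfor] add [bohnn,lvoe] -> 8 lines: tel zyk jkyat hzqme izr bohnn lvoe qixjc
Hunk 4: at line 2 remove [hzqme,izr,bohnn] add [zas] -> 6 lines: tel zyk jkyat zas lvoe qixjc
Hunk 5: at line 1 remove [zyk,jkyat,zas] add [mpog,anct] -> 5 lines: tel mpog anct lvoe qixjc
Hunk 6: at line 1 remove [anct] add [bfqh] -> 5 lines: tel mpog bfqh lvoe qixjc
Hunk 7: at line 2 remove [bfqh,lvoe] add [dpzmr] -> 4 lines: tel mpog dpzmr qixjc
Final line count: 4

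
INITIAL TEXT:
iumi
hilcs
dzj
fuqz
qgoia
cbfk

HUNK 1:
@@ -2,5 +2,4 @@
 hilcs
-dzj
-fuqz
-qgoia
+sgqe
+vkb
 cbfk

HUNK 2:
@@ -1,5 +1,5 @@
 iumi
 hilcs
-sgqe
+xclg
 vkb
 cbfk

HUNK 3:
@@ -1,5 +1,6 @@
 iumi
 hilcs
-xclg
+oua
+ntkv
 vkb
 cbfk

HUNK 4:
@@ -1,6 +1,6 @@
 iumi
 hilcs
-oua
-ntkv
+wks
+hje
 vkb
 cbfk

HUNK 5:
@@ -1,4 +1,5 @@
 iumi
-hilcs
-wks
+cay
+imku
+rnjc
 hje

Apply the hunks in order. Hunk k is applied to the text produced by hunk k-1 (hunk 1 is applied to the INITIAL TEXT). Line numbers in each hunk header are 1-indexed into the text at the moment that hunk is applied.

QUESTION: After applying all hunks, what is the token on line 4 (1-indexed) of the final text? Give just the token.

Hunk 1: at line 2 remove [dzj,fuqz,qgoia] add [sgqe,vkb] -> 5 lines: iumi hilcs sgqe vkb cbfk
Hunk 2: at line 1 remove [sgqe] add [xclg] -> 5 lines: iumi hilcs xclg vkb cbfk
Hunk 3: at line 1 remove [xclg] add [oua,ntkv] -> 6 lines: iumi hilcs oua ntkv vkb cbfk
Hunk 4: at line 1 remove [oua,ntkv] add [wks,hje] -> 6 lines: iumi hilcs wks hje vkb cbfk
Hunk 5: at line 1 remove [hilcs,wks] add [cay,imku,rnjc] -> 7 lines: iumi cay imku rnjc hje vkb cbfk
Final line 4: rnjc

Answer: rnjc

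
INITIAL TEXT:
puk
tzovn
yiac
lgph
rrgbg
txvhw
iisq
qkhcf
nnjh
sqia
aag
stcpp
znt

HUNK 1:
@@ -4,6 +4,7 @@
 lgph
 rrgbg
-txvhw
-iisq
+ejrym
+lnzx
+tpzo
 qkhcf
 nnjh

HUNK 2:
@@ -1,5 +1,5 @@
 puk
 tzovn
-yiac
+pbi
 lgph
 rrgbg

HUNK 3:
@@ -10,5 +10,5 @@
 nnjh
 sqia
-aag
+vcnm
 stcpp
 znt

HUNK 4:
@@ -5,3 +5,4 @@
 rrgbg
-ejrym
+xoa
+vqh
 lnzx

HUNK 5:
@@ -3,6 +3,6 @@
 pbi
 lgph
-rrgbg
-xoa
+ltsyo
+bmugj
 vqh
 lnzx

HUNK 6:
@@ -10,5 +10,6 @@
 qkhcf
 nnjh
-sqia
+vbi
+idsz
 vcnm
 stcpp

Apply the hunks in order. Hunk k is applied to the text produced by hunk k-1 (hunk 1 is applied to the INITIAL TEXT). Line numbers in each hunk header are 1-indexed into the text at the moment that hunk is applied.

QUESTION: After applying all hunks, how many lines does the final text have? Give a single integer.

Hunk 1: at line 4 remove [txvhw,iisq] add [ejrym,lnzx,tpzo] -> 14 lines: puk tzovn yiac lgph rrgbg ejrym lnzx tpzo qkhcf nnjh sqia aag stcpp znt
Hunk 2: at line 1 remove [yiac] add [pbi] -> 14 lines: puk tzovn pbi lgph rrgbg ejrym lnzx tpzo qkhcf nnjh sqia aag stcpp znt
Hunk 3: at line 10 remove [aag] add [vcnm] -> 14 lines: puk tzovn pbi lgph rrgbg ejrym lnzx tpzo qkhcf nnjh sqia vcnm stcpp znt
Hunk 4: at line 5 remove [ejrym] add [xoa,vqh] -> 15 lines: puk tzovn pbi lgph rrgbg xoa vqh lnzx tpzo qkhcf nnjh sqia vcnm stcpp znt
Hunk 5: at line 3 remove [rrgbg,xoa] add [ltsyo,bmugj] -> 15 lines: puk tzovn pbi lgph ltsyo bmugj vqh lnzx tpzo qkhcf nnjh sqia vcnm stcpp znt
Hunk 6: at line 10 remove [sqia] add [vbi,idsz] -> 16 lines: puk tzovn pbi lgph ltsyo bmugj vqh lnzx tpzo qkhcf nnjh vbi idsz vcnm stcpp znt
Final line count: 16

Answer: 16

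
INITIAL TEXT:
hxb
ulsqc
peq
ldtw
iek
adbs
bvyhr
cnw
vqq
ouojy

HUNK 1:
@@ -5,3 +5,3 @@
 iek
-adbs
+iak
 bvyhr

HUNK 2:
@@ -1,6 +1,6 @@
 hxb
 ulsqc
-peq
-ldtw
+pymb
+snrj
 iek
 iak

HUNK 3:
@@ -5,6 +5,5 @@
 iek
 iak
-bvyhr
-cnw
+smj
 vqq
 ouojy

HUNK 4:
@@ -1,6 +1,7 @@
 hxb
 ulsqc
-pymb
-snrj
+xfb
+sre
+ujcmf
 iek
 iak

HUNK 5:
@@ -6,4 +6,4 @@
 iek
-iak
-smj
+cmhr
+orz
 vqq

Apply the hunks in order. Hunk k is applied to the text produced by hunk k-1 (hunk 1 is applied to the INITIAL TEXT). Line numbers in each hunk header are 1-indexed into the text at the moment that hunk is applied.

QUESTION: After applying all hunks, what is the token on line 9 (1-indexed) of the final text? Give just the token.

Hunk 1: at line 5 remove [adbs] add [iak] -> 10 lines: hxb ulsqc peq ldtw iek iak bvyhr cnw vqq ouojy
Hunk 2: at line 1 remove [peq,ldtw] add [pymb,snrj] -> 10 lines: hxb ulsqc pymb snrj iek iak bvyhr cnw vqq ouojy
Hunk 3: at line 5 remove [bvyhr,cnw] add [smj] -> 9 lines: hxb ulsqc pymb snrj iek iak smj vqq ouojy
Hunk 4: at line 1 remove [pymb,snrj] add [xfb,sre,ujcmf] -> 10 lines: hxb ulsqc xfb sre ujcmf iek iak smj vqq ouojy
Hunk 5: at line 6 remove [iak,smj] add [cmhr,orz] -> 10 lines: hxb ulsqc xfb sre ujcmf iek cmhr orz vqq ouojy
Final line 9: vqq

Answer: vqq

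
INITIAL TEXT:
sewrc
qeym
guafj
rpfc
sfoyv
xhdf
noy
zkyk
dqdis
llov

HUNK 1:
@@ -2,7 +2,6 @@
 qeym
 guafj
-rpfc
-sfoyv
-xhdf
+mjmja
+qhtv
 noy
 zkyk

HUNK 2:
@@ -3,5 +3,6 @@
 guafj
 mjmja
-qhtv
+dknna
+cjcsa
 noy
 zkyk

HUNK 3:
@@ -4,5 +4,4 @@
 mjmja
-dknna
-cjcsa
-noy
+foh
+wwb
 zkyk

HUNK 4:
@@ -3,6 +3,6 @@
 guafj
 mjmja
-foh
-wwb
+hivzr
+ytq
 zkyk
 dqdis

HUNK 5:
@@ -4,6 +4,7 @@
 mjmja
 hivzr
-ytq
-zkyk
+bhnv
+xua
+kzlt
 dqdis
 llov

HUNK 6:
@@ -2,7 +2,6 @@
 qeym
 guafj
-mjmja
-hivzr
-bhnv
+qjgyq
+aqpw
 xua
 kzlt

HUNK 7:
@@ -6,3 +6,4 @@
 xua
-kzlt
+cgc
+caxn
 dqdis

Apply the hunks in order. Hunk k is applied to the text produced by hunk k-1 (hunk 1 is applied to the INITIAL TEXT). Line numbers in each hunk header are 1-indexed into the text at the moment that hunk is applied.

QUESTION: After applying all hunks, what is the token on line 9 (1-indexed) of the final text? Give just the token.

Hunk 1: at line 2 remove [rpfc,sfoyv,xhdf] add [mjmja,qhtv] -> 9 lines: sewrc qeym guafj mjmja qhtv noy zkyk dqdis llov
Hunk 2: at line 3 remove [qhtv] add [dknna,cjcsa] -> 10 lines: sewrc qeym guafj mjmja dknna cjcsa noy zkyk dqdis llov
Hunk 3: at line 4 remove [dknna,cjcsa,noy] add [foh,wwb] -> 9 lines: sewrc qeym guafj mjmja foh wwb zkyk dqdis llov
Hunk 4: at line 3 remove [foh,wwb] add [hivzr,ytq] -> 9 lines: sewrc qeym guafj mjmja hivzr ytq zkyk dqdis llov
Hunk 5: at line 4 remove [ytq,zkyk] add [bhnv,xua,kzlt] -> 10 lines: sewrc qeym guafj mjmja hivzr bhnv xua kzlt dqdis llov
Hunk 6: at line 2 remove [mjmja,hivzr,bhnv] add [qjgyq,aqpw] -> 9 lines: sewrc qeym guafj qjgyq aqpw xua kzlt dqdis llov
Hunk 7: at line 6 remove [kzlt] add [cgc,caxn] -> 10 lines: sewrc qeym guafj qjgyq aqpw xua cgc caxn dqdis llov
Final line 9: dqdis

Answer: dqdis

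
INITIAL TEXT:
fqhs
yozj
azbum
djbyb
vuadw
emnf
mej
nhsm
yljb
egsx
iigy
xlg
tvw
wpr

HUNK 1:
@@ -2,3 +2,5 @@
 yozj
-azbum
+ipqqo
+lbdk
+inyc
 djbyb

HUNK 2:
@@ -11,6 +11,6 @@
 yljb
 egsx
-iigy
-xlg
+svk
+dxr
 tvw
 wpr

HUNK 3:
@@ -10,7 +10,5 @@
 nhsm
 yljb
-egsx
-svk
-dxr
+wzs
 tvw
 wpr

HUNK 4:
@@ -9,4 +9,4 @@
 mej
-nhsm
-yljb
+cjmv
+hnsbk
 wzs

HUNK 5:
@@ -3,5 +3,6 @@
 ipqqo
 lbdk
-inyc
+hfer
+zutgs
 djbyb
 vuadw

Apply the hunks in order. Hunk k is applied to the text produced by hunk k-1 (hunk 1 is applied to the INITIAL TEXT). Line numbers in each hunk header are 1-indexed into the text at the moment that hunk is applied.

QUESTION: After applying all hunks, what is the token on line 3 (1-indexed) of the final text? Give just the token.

Answer: ipqqo

Derivation:
Hunk 1: at line 2 remove [azbum] add [ipqqo,lbdk,inyc] -> 16 lines: fqhs yozj ipqqo lbdk inyc djbyb vuadw emnf mej nhsm yljb egsx iigy xlg tvw wpr
Hunk 2: at line 11 remove [iigy,xlg] add [svk,dxr] -> 16 lines: fqhs yozj ipqqo lbdk inyc djbyb vuadw emnf mej nhsm yljb egsx svk dxr tvw wpr
Hunk 3: at line 10 remove [egsx,svk,dxr] add [wzs] -> 14 lines: fqhs yozj ipqqo lbdk inyc djbyb vuadw emnf mej nhsm yljb wzs tvw wpr
Hunk 4: at line 9 remove [nhsm,yljb] add [cjmv,hnsbk] -> 14 lines: fqhs yozj ipqqo lbdk inyc djbyb vuadw emnf mej cjmv hnsbk wzs tvw wpr
Hunk 5: at line 3 remove [inyc] add [hfer,zutgs] -> 15 lines: fqhs yozj ipqqo lbdk hfer zutgs djbyb vuadw emnf mej cjmv hnsbk wzs tvw wpr
Final line 3: ipqqo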